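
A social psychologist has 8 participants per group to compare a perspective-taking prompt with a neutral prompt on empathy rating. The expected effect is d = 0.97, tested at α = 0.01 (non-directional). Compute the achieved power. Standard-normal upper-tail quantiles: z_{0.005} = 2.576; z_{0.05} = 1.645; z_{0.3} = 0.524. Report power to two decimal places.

power ≈ 0.26

For two equal groups, power = Φ(d·√(n/2) − z_{α/2}).
d·√(n/2) = 0.97 × √(8/2) = 0.97 × 2.000 = 1.940.
z_β = 1.940 − 2.576 = -0.636.
Power = Φ(-0.636) = 0.262.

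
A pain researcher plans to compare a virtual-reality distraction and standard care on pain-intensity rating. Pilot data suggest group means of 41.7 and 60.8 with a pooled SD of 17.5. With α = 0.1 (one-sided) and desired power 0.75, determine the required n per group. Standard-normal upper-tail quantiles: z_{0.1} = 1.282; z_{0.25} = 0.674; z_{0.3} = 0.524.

n = 7 per group

Cohen's d = |M₁ − M₂| / SD_pooled = |41.7 − 60.8| / 17.5 = 19.1 / 17.5 = 1.091.
For two independent groups with equal n: n = 2·((z_{α} + z_β) / d)².
z_{α} + z_β = 1.282 + 0.674 = 1.956.
n = 2 × (1.956 / 1.091)² = 2 × 1.793² = 2 × 3.21 = 6.4.
Round up to the next whole participant.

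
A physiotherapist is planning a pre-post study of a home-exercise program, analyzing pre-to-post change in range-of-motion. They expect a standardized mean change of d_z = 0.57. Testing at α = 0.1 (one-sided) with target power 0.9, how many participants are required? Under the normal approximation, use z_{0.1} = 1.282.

For a paired (one-sample on differences) test: n = ((z_{α} + z_β) / d)².
z_{α} + z_β = 1.282 + 1.282 = 2.564.
n = (2.564 / 0.57)² = 4.498² = 20.23.
Round up.

n = 21 pairs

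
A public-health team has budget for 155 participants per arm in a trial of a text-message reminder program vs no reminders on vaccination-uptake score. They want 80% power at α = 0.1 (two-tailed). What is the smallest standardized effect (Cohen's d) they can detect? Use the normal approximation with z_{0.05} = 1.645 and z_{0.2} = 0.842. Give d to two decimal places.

For two independent groups of n = 155 each: d_min = (z_{α/2} + z_β)·√(2/n).
z-sum = 1.645 + 0.842 = 2.487.
d_min = 2.487 × √(2/155) = 2.487 × 0.1136 = 0.283.

d_min ≈ 0.28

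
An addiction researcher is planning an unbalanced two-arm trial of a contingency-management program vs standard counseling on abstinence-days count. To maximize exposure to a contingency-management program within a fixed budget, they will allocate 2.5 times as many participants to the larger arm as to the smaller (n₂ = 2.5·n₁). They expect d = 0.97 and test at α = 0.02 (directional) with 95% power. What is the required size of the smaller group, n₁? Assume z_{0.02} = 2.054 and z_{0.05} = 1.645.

With allocation ratio k = n₂/n₁ = 2.5, Var(x̄₁−x̄₂) = σ²(1/n₁ + 1/(k·n₁)) = σ²·(k+1)/(k·n₁).
So n₁ = (1 + 1/k)·((z_{α} + z_β)/d)² = 1.400 × (3.699/0.97)².
n₁ = 1.400 × 14.54 = 20.4.
Round up: n₁ = 21, giving n₂ = ⌈2.5 × 21⌉ = ⌈52.5⌉ = 53.

n₁ = 21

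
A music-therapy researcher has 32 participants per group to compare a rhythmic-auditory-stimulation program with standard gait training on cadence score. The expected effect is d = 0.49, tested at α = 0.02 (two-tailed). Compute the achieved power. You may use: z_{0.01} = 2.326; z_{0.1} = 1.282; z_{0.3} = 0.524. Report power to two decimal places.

power ≈ 0.36

For two equal groups, power = Φ(d·√(n/2) − z_{α/2}).
d·√(n/2) = 0.49 × √(32/2) = 0.49 × 4.000 = 1.960.
z_β = 1.960 − 2.326 = -0.366.
Power = Φ(-0.366) = 0.357.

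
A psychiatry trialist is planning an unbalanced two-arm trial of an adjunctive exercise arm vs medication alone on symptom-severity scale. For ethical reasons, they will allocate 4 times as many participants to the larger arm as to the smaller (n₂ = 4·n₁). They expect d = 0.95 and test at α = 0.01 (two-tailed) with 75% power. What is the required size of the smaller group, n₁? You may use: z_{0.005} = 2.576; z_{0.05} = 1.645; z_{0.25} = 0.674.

n₁ = 15

With allocation ratio k = n₂/n₁ = 4, Var(x̄₁−x̄₂) = σ²(1/n₁ + 1/(k·n₁)) = σ²·(k+1)/(k·n₁).
So n₁ = (1 + 1/k)·((z_{α/2} + z_β)/d)² = 1.250 × (3.250/0.95)².
n₁ = 1.250 × 11.70 = 14.6.
Round up: n₁ = 15, giving n₂ = 4 × 15 = 60.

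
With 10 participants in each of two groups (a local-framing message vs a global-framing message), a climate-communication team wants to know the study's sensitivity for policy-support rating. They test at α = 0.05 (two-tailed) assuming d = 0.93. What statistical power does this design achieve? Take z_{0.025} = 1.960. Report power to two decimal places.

power ≈ 0.55

For two equal groups, power = Φ(d·√(n/2) − z_{α/2}).
d·√(n/2) = 0.93 × √(10/2) = 0.93 × 2.236 = 2.080.
z_β = 2.080 − 1.960 = 0.120.
Power = Φ(0.120) = 0.548.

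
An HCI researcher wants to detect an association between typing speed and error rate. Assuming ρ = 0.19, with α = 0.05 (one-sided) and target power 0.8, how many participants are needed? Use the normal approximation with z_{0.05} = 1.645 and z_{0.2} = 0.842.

Fisher's z: C = ½·ln((1+r)/(1−r)) = ½·ln(1.4691) = 0.1923.
n = ((z_{α} + z_β)/C)² + 3.
(1.645 + 0.842) / 0.1923 = 2.487 / 0.1923 = 12.933.
n = 12.933² + 3 = 167.26 + 3 = 170.3.
Round up.

n = 171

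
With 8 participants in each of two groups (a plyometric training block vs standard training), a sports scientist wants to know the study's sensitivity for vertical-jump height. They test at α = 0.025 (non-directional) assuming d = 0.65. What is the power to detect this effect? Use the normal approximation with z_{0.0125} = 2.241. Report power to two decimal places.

power ≈ 0.17

For two equal groups, power = Φ(d·√(n/2) − z_{α/2}).
d·√(n/2) = 0.65 × √(8/2) = 0.65 × 2.000 = 1.300.
z_β = 1.300 − 2.241 = -0.941.
Power = Φ(-0.941) = 0.173.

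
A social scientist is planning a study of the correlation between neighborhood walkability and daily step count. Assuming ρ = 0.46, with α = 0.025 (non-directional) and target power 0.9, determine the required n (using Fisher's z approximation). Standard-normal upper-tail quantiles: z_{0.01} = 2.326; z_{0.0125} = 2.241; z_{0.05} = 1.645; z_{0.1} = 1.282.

n = 54

Fisher's z: C = ½·ln((1+r)/(1−r)) = ½·ln(2.7037) = 0.4973.
n = ((z_{α/2} + z_β)/C)² + 3.
(2.241 + 1.282) / 0.4973 = 3.523 / 0.4973 = 7.084.
n = 7.084² + 3 = 50.19 + 3 = 53.2.
Round up.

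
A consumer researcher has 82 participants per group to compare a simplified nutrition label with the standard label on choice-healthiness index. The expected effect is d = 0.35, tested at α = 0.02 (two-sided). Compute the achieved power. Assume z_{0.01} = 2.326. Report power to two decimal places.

For two equal groups, power = Φ(d·√(n/2) − z_{α/2}).
d·√(n/2) = 0.35 × √(82/2) = 0.35 × 6.403 = 2.241.
z_β = 2.241 − 2.326 = -0.085.
Power = Φ(-0.085) = 0.466.

power ≈ 0.47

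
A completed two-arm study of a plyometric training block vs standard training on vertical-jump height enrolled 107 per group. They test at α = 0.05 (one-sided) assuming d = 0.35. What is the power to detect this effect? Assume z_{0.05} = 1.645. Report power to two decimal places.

For two equal groups, power = Φ(d·√(n/2) − z_{α}).
d·√(n/2) = 0.35 × √(107/2) = 0.35 × 7.314 = 2.560.
z_β = 2.560 − 1.645 = 0.915.
Power = Φ(0.915) = 0.820.

power ≈ 0.82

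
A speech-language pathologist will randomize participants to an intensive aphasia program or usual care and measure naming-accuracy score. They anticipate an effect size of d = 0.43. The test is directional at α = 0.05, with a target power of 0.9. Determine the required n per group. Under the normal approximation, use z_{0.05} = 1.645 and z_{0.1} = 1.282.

n = 93 per group

For two independent groups with equal n: n = 2·((z_{α} + z_β) / d)².
z_{α} + z_β = 1.645 + 1.282 = 2.927.
n = 2 × (2.927 / 0.43)² = 2 × 6.807² = 2 × 46.33 = 92.7.
Round up to the next whole participant.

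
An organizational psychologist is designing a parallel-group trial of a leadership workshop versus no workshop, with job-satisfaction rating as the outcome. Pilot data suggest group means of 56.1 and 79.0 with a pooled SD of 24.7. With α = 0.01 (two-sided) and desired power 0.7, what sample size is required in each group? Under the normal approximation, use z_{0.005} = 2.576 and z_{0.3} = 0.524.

Cohen's d = |M₁ − M₂| / SD_pooled = |56.1 − 79.0| / 24.7 = 22.9 / 24.7 = 0.927.
For two independent groups with equal n: n = 2·((z_{α/2} + z_β) / d)².
z_{α/2} + z_β = 2.576 + 0.524 = 3.100.
n = 2 × (3.100 / 0.927)² = 2 × 3.344² = 2 × 11.18 = 22.4.
Round up to the next whole participant.

n = 23 per group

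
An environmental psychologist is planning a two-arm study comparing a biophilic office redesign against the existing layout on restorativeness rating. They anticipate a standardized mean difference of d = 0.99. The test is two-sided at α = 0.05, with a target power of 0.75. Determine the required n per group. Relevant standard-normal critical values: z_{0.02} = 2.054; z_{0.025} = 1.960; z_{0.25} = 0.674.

n = 15 per group

For two independent groups with equal n: n = 2·((z_{α/2} + z_β) / d)².
z_{α/2} + z_β = 1.960 + 0.674 = 2.634.
n = 2 × (2.634 / 0.99)² = 2 × 2.661² = 2 × 7.08 = 14.2.
Round up to the next whole participant.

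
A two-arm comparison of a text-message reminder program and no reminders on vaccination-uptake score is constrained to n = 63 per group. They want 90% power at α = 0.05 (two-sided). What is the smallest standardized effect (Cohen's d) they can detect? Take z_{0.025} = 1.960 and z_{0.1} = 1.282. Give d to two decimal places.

For two independent groups of n = 63 each: d_min = (z_{α/2} + z_β)·√(2/n).
z-sum = 1.960 + 1.282 = 3.242.
d_min = 3.242 × √(2/63) = 3.242 × 0.1782 = 0.578.

d_min ≈ 0.58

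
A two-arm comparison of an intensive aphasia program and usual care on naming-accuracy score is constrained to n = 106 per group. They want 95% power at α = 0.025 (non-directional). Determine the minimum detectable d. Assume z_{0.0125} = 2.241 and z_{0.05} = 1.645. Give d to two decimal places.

d_min ≈ 0.53

For two independent groups of n = 106 each: d_min = (z_{α/2} + z_β)·√(2/n).
z-sum = 2.241 + 1.645 = 3.886.
d_min = 3.886 × √(2/106) = 3.886 × 0.1374 = 0.534.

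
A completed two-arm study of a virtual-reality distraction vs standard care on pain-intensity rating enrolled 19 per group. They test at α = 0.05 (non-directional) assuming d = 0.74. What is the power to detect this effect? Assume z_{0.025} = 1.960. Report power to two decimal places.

power ≈ 0.63

For two equal groups, power = Φ(d·√(n/2) − z_{α/2}).
d·√(n/2) = 0.74 × √(19/2) = 0.74 × 3.082 = 2.281.
z_β = 2.281 − 1.960 = 0.321.
Power = Φ(0.321) = 0.626.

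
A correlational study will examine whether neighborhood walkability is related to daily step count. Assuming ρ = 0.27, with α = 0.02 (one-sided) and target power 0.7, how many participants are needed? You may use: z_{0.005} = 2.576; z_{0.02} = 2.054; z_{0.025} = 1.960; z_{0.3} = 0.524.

n = 90

Fisher's z: C = ½·ln((1+r)/(1−r)) = ½·ln(1.7397) = 0.2769.
n = ((z_{α} + z_β)/C)² + 3.
(2.054 + 0.524) / 0.2769 = 2.578 / 0.2769 = 9.310.
n = 9.310² + 3 = 86.68 + 3 = 89.7.
Round up.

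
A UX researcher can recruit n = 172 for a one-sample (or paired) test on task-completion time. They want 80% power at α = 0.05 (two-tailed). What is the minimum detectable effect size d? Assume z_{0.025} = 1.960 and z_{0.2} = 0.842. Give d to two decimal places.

d_min ≈ 0.21

For a single sample (or paired design) of n = 172: d_min = (z_{α/2} + z_β)/√n.
z-sum = 1.960 + 0.842 = 2.802.
d_min = 2.802 / √172 = 2.802 / 13.115 = 0.214.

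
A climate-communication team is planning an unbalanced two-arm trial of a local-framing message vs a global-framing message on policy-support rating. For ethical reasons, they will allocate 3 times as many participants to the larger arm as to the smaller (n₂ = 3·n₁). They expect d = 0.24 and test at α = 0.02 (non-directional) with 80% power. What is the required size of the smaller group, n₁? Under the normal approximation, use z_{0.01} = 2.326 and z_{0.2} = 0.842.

n₁ = 233

With allocation ratio k = n₂/n₁ = 3, Var(x̄₁−x̄₂) = σ²(1/n₁ + 1/(k·n₁)) = σ²·(k+1)/(k·n₁).
So n₁ = (1 + 1/k)·((z_{α/2} + z_β)/d)² = 1.333 × (3.168/0.24)².
n₁ = 1.333 × 174.24 = 232.3.
Round up: n₁ = 233, giving n₂ = 3 × 233 = 699.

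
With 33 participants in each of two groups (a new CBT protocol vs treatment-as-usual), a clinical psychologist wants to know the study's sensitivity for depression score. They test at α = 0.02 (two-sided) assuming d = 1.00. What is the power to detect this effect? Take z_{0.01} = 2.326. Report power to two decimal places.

For two equal groups, power = Φ(d·√(n/2) − z_{α/2}).
d·√(n/2) = 1.00 × √(33/2) = 1.00 × 4.062 = 4.062.
z_β = 4.062 − 2.326 = 1.736.
Power = Φ(1.736) = 0.959.

power ≈ 0.96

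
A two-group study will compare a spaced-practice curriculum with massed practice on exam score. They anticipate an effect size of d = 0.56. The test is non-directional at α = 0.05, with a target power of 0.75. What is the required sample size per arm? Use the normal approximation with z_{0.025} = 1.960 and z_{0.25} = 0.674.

For two independent groups with equal n: n = 2·((z_{α/2} + z_β) / d)².
z_{α/2} + z_β = 1.960 + 0.674 = 2.634.
n = 2 × (2.634 / 0.56)² = 2 × 4.704² = 2 × 22.12 = 44.2.
Round up to the next whole participant.

n = 45 per group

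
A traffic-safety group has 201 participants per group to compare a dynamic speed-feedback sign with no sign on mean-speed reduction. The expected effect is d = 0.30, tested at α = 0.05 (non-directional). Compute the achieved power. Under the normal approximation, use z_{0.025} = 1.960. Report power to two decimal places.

For two equal groups, power = Φ(d·√(n/2) − z_{α/2}).
d·√(n/2) = 0.30 × √(201/2) = 0.30 × 10.025 = 3.007.
z_β = 3.007 − 1.960 = 1.047.
Power = Φ(1.047) = 0.853.

power ≈ 0.85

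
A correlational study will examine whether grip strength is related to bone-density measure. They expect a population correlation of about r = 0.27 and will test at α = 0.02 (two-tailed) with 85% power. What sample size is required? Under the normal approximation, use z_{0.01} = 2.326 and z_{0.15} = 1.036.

Fisher's z: C = ½·ln((1+r)/(1−r)) = ½·ln(1.7397) = 0.2769.
n = ((z_{α/2} + z_β)/C)² + 3.
(2.326 + 1.036) / 0.2769 = 3.362 / 0.2769 = 12.142.
n = 12.142² + 3 = 147.42 + 3 = 150.4.
Round up.

n = 151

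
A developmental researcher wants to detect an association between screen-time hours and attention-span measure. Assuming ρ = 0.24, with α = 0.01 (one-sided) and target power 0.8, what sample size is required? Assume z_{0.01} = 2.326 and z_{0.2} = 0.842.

n = 171

Fisher's z: C = ½·ln((1+r)/(1−r)) = ½·ln(1.6316) = 0.2448.
n = ((z_{α} + z_β)/C)² + 3.
(2.326 + 0.842) / 0.2448 = 3.168 / 0.2448 = 12.941.
n = 12.941² + 3 = 167.47 + 3 = 170.5.
Round up.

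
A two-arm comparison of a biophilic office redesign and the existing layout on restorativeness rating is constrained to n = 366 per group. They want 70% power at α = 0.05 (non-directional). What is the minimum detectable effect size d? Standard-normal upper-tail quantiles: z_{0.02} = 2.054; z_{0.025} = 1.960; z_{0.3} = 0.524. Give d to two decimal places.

d_min ≈ 0.18

For two independent groups of n = 366 each: d_min = (z_{α/2} + z_β)·√(2/n).
z-sum = 1.960 + 0.524 = 2.484.
d_min = 2.484 × √(2/366) = 2.484 × 0.0739 = 0.184.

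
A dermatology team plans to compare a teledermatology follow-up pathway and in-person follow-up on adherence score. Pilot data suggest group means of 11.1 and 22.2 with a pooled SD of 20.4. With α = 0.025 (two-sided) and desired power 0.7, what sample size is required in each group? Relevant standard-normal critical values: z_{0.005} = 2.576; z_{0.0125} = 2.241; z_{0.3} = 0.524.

n = 52 per group

Cohen's d = |M₁ − M₂| / SD_pooled = |11.1 − 22.2| / 20.4 = 11.1 / 20.4 = 0.544.
For two independent groups with equal n: n = 2·((z_{α/2} + z_β) / d)².
z_{α/2} + z_β = 2.241 + 0.524 = 2.765.
n = 2 × (2.765 / 0.544)² = 2 × 5.083² = 2 × 25.83 = 51.7.
Round up to the next whole participant.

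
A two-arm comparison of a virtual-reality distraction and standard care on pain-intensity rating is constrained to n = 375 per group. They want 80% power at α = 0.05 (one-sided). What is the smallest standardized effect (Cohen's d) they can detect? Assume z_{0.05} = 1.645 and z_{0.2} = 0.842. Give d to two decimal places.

For two independent groups of n = 375 each: d_min = (z_{α} + z_β)·√(2/n).
z-sum = 1.645 + 0.842 = 2.487.
d_min = 2.487 × √(2/375) = 2.487 × 0.0730 = 0.182.

d_min ≈ 0.18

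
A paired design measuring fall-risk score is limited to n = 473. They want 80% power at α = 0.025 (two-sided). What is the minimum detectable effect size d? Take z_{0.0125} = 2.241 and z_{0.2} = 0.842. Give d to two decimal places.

d_min ≈ 0.14

For a single sample (or paired design) of n = 473: d_min = (z_{α/2} + z_β)/√n.
z-sum = 2.241 + 0.842 = 3.083.
d_min = 3.083 / √473 = 3.083 / 21.749 = 0.142.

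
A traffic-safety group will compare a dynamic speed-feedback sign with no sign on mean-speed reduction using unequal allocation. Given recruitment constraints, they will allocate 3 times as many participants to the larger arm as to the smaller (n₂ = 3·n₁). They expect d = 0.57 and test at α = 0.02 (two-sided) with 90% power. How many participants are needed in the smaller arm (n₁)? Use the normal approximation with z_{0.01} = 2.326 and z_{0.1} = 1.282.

n₁ = 54

With allocation ratio k = n₂/n₁ = 3, Var(x̄₁−x̄₂) = σ²(1/n₁ + 1/(k·n₁)) = σ²·(k+1)/(k·n₁).
So n₁ = (1 + 1/k)·((z_{α/2} + z_β)/d)² = 1.333 × (3.608/0.57)².
n₁ = 1.333 × 40.07 = 53.4.
Round up: n₁ = 54, giving n₂ = 3 × 54 = 162.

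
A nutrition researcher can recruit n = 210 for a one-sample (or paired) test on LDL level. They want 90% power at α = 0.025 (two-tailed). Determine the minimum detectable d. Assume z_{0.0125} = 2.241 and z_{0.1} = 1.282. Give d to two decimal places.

d_min ≈ 0.24

For a single sample (or paired design) of n = 210: d_min = (z_{α/2} + z_β)/√n.
z-sum = 2.241 + 1.282 = 3.523.
d_min = 3.523 / √210 = 3.523 / 14.491 = 0.243.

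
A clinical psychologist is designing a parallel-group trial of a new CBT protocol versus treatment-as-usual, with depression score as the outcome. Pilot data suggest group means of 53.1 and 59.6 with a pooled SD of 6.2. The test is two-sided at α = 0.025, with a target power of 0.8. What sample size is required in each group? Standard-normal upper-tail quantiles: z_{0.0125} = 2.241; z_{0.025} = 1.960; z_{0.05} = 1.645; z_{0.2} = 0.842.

Cohen's d = |M₁ − M₂| / SD_pooled = |53.1 − 59.6| / 6.2 = 6.5 / 6.2 = 1.048.
For two independent groups with equal n: n = 2·((z_{α/2} + z_β) / d)².
z_{α/2} + z_β = 2.241 + 0.842 = 3.083.
n = 2 × (3.083 / 1.048)² = 2 × 2.942² = 2 × 8.65 = 17.3.
Round up to the next whole participant.

n = 18 per group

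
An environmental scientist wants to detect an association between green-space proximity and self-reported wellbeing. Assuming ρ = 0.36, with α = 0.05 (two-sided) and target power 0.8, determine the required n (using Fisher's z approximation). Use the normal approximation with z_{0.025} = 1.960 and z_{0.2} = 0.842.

n = 59

Fisher's z: C = ½·ln((1+r)/(1−r)) = ½·ln(2.1250) = 0.3769.
n = ((z_{α/2} + z_β)/C)² + 3.
(1.960 + 0.842) / 0.3769 = 2.802 / 0.3769 = 7.434.
n = 7.434² + 3 = 55.27 + 3 = 58.3.
Round up.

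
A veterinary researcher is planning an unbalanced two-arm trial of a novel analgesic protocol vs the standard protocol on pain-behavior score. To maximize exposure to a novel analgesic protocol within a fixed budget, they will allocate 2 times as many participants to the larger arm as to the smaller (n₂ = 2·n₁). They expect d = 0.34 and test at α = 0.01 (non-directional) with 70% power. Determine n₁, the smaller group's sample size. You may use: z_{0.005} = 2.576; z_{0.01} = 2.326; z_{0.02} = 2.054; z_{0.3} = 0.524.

With allocation ratio k = n₂/n₁ = 2, Var(x̄₁−x̄₂) = σ²(1/n₁ + 1/(k·n₁)) = σ²·(k+1)/(k·n₁).
So n₁ = (1 + 1/k)·((z_{α/2} + z_β)/d)² = 1.500 × (3.100/0.34)².
n₁ = 1.500 × 83.13 = 124.7.
Round up: n₁ = 125, giving n₂ = 2 × 125 = 250.

n₁ = 125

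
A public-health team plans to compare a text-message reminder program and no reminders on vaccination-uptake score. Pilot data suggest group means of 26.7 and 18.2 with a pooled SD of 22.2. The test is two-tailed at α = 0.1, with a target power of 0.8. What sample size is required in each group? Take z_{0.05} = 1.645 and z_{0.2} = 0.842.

n = 85 per group

Cohen's d = |M₁ − M₂| / SD_pooled = |26.7 − 18.2| / 22.2 = 8.5 / 22.2 = 0.383.
For two independent groups with equal n: n = 2·((z_{α/2} + z_β) / d)².
z_{α/2} + z_β = 1.645 + 0.842 = 2.487.
n = 2 × (2.487 / 0.383)² = 2 × 6.493² = 2 × 42.17 = 84.3.
Round up to the next whole participant.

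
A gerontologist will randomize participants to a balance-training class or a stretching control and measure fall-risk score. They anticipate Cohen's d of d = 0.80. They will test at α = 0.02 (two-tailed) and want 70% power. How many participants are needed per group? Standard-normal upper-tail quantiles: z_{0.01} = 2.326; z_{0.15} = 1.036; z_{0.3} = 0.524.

For two independent groups with equal n: n = 2·((z_{α/2} + z_β) / d)².
z_{α/2} + z_β = 2.326 + 0.524 = 2.850.
n = 2 × (2.850 / 0.80)² = 2 × 3.562² = 2 × 12.69 = 25.4.
Round up to the next whole participant.

n = 26 per group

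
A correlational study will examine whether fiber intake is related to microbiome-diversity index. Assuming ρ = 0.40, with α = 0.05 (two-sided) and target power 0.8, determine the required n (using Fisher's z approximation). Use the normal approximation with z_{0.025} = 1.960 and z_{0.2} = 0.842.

n = 47

Fisher's z: C = ½·ln((1+r)/(1−r)) = ½·ln(2.3333) = 0.4236.
n = ((z_{α/2} + z_β)/C)² + 3.
(1.960 + 0.842) / 0.4236 = 2.802 / 0.4236 = 6.615.
n = 6.615² + 3 = 43.75 + 3 = 46.8.
Round up.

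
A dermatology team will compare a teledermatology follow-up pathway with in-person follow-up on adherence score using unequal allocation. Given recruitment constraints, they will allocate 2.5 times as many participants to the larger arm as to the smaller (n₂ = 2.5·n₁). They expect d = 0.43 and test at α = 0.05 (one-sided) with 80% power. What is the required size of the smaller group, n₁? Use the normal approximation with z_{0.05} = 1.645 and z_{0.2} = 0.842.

n₁ = 47

With allocation ratio k = n₂/n₁ = 2.5, Var(x̄₁−x̄₂) = σ²(1/n₁ + 1/(k·n₁)) = σ²·(k+1)/(k·n₁).
So n₁ = (1 + 1/k)·((z_{α} + z_β)/d)² = 1.400 × (2.487/0.43)².
n₁ = 1.400 × 33.45 = 46.8.
Round up: n₁ = 47, giving n₂ = ⌈2.5 × 47⌉ = ⌈117.5⌉ = 118.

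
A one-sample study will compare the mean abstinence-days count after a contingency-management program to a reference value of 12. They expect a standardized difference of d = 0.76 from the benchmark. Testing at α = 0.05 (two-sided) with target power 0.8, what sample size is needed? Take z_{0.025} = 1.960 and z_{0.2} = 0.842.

n = 14

For a one-sample test: n = ((z_{α/2} + z_β) / d)².
z_{α/2} + z_β = 1.960 + 0.842 = 2.802.
n = (2.802 / 0.76)² = 3.687² = 13.59.
Round up.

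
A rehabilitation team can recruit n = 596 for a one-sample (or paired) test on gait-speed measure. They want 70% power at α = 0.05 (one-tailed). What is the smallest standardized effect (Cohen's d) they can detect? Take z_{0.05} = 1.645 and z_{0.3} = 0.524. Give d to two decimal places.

For a single sample (or paired design) of n = 596: d_min = (z_{α} + z_β)/√n.
z-sum = 1.645 + 0.524 = 2.169.
d_min = 2.169 / √596 = 2.169 / 24.413 = 0.089.

d_min ≈ 0.09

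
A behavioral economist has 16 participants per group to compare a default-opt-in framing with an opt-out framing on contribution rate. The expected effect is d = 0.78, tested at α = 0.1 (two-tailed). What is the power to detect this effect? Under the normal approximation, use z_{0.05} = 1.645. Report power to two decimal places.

For two equal groups, power = Φ(d·√(n/2) − z_{α/2}).
d·√(n/2) = 0.78 × √(16/2) = 0.78 × 2.828 = 2.206.
z_β = 2.206 − 1.645 = 0.561.
Power = Φ(0.561) = 0.713.

power ≈ 0.71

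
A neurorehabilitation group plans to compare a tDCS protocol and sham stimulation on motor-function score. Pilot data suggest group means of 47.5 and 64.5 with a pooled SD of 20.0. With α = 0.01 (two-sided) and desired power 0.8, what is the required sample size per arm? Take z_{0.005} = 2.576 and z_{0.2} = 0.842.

n = 33 per group

Cohen's d = |M₁ − M₂| / SD_pooled = |47.5 − 64.5| / 20.0 = 17.0 / 20.0 = 0.850.
For two independent groups with equal n: n = 2·((z_{α/2} + z_β) / d)².
z_{α/2} + z_β = 2.576 + 0.842 = 3.418.
n = 2 × (3.418 / 0.850)² = 2 × 4.021² = 2 × 16.17 = 32.3.
Round up to the next whole participant.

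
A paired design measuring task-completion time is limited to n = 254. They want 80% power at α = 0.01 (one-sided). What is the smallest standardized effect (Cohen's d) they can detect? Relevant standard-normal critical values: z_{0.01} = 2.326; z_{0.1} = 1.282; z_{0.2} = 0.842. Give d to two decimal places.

For a single sample (or paired design) of n = 254: d_min = (z_{α} + z_β)/√n.
z-sum = 2.326 + 0.842 = 3.168.
d_min = 3.168 / √254 = 3.168 / 15.937 = 0.199.

d_min ≈ 0.20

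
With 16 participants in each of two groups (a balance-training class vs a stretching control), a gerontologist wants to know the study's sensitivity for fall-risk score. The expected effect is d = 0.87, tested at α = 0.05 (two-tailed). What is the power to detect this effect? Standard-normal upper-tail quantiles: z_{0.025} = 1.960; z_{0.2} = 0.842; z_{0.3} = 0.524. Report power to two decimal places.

power ≈ 0.69

For two equal groups, power = Φ(d·√(n/2) − z_{α/2}).
d·√(n/2) = 0.87 × √(16/2) = 0.87 × 2.828 = 2.461.
z_β = 2.461 − 1.960 = 0.501.
Power = Φ(0.501) = 0.692.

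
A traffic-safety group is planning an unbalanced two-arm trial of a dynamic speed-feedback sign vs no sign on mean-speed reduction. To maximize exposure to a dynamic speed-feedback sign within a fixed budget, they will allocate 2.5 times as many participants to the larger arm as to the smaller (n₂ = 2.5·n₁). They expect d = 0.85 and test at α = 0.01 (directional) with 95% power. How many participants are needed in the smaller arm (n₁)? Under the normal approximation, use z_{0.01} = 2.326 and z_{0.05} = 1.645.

n₁ = 31

With allocation ratio k = n₂/n₁ = 2.5, Var(x̄₁−x̄₂) = σ²(1/n₁ + 1/(k·n₁)) = σ²·(k+1)/(k·n₁).
So n₁ = (1 + 1/k)·((z_{α} + z_β)/d)² = 1.400 × (3.971/0.85)².
n₁ = 1.400 × 21.83 = 30.6.
Round up: n₁ = 31, giving n₂ = ⌈2.5 × 31⌉ = ⌈77.5⌉ = 78.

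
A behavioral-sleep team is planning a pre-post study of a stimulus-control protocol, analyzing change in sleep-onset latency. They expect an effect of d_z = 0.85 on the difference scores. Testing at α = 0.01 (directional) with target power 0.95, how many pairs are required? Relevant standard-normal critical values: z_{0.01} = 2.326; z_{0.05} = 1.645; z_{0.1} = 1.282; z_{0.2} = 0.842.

For a paired (one-sample on differences) test: n = ((z_{α} + z_β) / d)².
z_{α} + z_β = 2.326 + 1.645 = 3.971.
n = (3.971 / 0.85)² = 4.672² = 21.83.
Round up.

n = 22 pairs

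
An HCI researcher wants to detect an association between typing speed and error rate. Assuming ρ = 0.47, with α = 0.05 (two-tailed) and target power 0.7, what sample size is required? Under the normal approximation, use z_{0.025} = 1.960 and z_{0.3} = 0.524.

Fisher's z: C = ½·ln((1+r)/(1−r)) = ½·ln(2.7736) = 0.5101.
n = ((z_{α/2} + z_β)/C)² + 3.
(1.960 + 0.524) / 0.5101 = 2.484 / 0.5101 = 4.870.
n = 4.870² + 3 = 23.71 + 3 = 26.7.
Round up.

n = 27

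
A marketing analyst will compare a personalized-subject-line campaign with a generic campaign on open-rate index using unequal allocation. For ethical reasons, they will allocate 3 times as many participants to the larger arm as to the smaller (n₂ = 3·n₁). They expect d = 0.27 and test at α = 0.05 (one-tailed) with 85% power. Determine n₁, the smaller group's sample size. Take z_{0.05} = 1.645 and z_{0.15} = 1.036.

With allocation ratio k = n₂/n₁ = 3, Var(x̄₁−x̄₂) = σ²(1/n₁ + 1/(k·n₁)) = σ²·(k+1)/(k·n₁).
So n₁ = (1 + 1/k)·((z_{α} + z_β)/d)² = 1.333 × (2.681/0.27)².
n₁ = 1.333 × 98.60 = 131.5.
Round up: n₁ = 132, giving n₂ = 3 × 132 = 396.

n₁ = 132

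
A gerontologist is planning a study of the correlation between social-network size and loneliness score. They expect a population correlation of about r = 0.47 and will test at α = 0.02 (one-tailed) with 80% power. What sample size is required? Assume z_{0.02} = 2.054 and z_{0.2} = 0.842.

Fisher's z: C = ½·ln((1+r)/(1−r)) = ½·ln(2.7736) = 0.5101.
n = ((z_{α} + z_β)/C)² + 3.
(2.054 + 0.842) / 0.5101 = 2.896 / 0.5101 = 5.677.
n = 5.677² + 3 = 32.23 + 3 = 35.2.
Round up.

n = 36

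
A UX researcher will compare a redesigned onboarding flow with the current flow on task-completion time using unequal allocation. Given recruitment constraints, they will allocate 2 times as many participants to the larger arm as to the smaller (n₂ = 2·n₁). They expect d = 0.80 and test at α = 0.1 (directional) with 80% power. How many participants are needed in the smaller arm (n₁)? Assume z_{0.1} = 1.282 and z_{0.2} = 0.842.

With allocation ratio k = n₂/n₁ = 2, Var(x̄₁−x̄₂) = σ²(1/n₁ + 1/(k·n₁)) = σ²·(k+1)/(k·n₁).
So n₁ = (1 + 1/k)·((z_{α} + z_β)/d)² = 1.500 × (2.124/0.80)².
n₁ = 1.500 × 7.05 = 10.6.
Round up: n₁ = 11, giving n₂ = 2 × 11 = 22.

n₁ = 11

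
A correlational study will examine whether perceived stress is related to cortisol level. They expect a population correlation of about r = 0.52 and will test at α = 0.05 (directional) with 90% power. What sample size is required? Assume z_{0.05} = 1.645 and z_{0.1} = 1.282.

n = 29

Fisher's z: C = ½·ln((1+r)/(1−r)) = ½·ln(3.1667) = 0.5763.
n = ((z_{α} + z_β)/C)² + 3.
(1.645 + 1.282) / 0.5763 = 2.927 / 0.5763 = 5.079.
n = 5.079² + 3 = 25.80 + 3 = 28.8.
Round up.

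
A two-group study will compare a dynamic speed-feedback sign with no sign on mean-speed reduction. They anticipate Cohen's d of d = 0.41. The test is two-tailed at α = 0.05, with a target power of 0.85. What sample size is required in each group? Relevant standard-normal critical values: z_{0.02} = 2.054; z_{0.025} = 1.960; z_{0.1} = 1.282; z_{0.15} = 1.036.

n = 107 per group

For two independent groups with equal n: n = 2·((z_{α/2} + z_β) / d)².
z_{α/2} + z_β = 1.960 + 1.036 = 2.996.
n = 2 × (2.996 / 0.41)² = 2 × 7.307² = 2 × 53.40 = 106.8.
Round up to the next whole participant.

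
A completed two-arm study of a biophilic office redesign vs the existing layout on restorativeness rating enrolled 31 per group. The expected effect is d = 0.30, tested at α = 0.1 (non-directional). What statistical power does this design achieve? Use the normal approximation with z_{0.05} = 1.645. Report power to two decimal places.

For two equal groups, power = Φ(d·√(n/2) − z_{α/2}).
d·√(n/2) = 0.30 × √(31/2) = 0.30 × 3.937 = 1.181.
z_β = 1.181 − 1.645 = -0.464.
Power = Φ(-0.464) = 0.321.

power ≈ 0.32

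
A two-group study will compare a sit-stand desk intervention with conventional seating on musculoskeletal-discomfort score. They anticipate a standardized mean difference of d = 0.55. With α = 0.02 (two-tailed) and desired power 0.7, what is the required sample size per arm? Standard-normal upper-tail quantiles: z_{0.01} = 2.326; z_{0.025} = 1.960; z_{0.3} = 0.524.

For two independent groups with equal n: n = 2·((z_{α/2} + z_β) / d)².
z_{α/2} + z_β = 2.326 + 0.524 = 2.850.
n = 2 × (2.850 / 0.55)² = 2 × 5.182² = 2 × 26.85 = 53.7.
Round up to the next whole participant.

n = 54 per group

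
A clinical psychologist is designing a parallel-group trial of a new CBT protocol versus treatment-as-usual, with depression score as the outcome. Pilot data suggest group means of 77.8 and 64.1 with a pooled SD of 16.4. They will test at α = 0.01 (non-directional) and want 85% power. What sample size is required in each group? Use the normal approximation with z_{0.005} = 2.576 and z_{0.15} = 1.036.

n = 38 per group

Cohen's d = |M₁ − M₂| / SD_pooled = |77.8 − 64.1| / 16.4 = 13.7 / 16.4 = 0.835.
For two independent groups with equal n: n = 2·((z_{α/2} + z_β) / d)².
z_{α/2} + z_β = 2.576 + 1.036 = 3.612.
n = 2 × (3.612 / 0.835)² = 2 × 4.326² = 2 × 18.71 = 37.4.
Round up to the next whole participant.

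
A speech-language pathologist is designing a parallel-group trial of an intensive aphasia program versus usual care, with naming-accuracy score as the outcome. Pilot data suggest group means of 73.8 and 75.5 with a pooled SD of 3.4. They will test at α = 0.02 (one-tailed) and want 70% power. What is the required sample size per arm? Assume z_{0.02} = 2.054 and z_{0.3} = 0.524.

Cohen's d = |M₁ − M₂| / SD_pooled = |73.8 − 75.5| / 3.4 = 1.7 / 3.4 = 0.500.
For two independent groups with equal n: n = 2·((z_{α} + z_β) / d)².
z_{α} + z_β = 2.054 + 0.524 = 2.578.
n = 2 × (2.578 / 0.500)² = 2 × 5.156² = 2 × 26.58 = 53.2.
Round up to the next whole participant.

n = 54 per group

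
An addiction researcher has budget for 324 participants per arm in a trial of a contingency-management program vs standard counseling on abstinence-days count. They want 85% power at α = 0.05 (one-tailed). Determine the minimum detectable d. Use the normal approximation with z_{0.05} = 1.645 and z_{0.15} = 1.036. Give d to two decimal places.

For two independent groups of n = 324 each: d_min = (z_{α} + z_β)·√(2/n).
z-sum = 1.645 + 1.036 = 2.681.
d_min = 2.681 × √(2/324) = 2.681 × 0.0786 = 0.211.

d_min ≈ 0.21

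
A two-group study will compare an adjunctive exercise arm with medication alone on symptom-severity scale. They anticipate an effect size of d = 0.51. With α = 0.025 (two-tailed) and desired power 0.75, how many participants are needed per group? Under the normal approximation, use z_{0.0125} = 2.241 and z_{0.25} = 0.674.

n = 66 per group

For two independent groups with equal n: n = 2·((z_{α/2} + z_β) / d)².
z_{α/2} + z_β = 2.241 + 0.674 = 2.915.
n = 2 × (2.915 / 0.51)² = 2 × 5.716² = 2 × 32.67 = 65.3.
Round up to the next whole participant.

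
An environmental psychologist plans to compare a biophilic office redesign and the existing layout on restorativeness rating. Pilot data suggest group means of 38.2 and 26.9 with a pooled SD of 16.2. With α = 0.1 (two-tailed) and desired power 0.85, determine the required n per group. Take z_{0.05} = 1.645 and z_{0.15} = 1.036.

n = 30 per group

Cohen's d = |M₁ − M₂| / SD_pooled = |38.2 − 26.9| / 16.2 = 11.3 / 16.2 = 0.698.
For two independent groups with equal n: n = 2·((z_{α/2} + z_β) / d)².
z_{α/2} + z_β = 1.645 + 1.036 = 2.681.
n = 2 × (2.681 / 0.698)² = 2 × 3.841² = 2 × 14.75 = 29.5.
Round up to the next whole participant.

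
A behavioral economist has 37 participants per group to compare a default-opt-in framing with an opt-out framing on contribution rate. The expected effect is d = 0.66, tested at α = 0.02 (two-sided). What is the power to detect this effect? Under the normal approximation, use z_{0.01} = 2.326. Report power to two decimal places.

power ≈ 0.70

For two equal groups, power = Φ(d·√(n/2) − z_{α/2}).
d·√(n/2) = 0.66 × √(37/2) = 0.66 × 4.301 = 2.839.
z_β = 2.839 − 2.326 = 0.513.
Power = Φ(0.513) = 0.696.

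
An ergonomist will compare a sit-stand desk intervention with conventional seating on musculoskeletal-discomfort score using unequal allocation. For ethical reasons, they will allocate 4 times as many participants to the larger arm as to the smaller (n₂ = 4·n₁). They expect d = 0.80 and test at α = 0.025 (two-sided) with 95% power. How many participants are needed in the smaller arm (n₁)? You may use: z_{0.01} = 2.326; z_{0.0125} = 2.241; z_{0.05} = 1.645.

n₁ = 30

With allocation ratio k = n₂/n₁ = 4, Var(x̄₁−x̄₂) = σ²(1/n₁ + 1/(k·n₁)) = σ²·(k+1)/(k·n₁).
So n₁ = (1 + 1/k)·((z_{α/2} + z_β)/d)² = 1.250 × (3.886/0.80)².
n₁ = 1.250 × 23.60 = 29.5.
Round up: n₁ = 30, giving n₂ = 4 × 30 = 120.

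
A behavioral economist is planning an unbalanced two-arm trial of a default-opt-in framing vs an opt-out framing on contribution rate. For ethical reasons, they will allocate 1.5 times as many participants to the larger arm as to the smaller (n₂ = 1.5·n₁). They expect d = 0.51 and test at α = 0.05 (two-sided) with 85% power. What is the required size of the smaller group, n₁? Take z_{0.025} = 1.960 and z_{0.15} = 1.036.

n₁ = 58

With allocation ratio k = n₂/n₁ = 1.5, Var(x̄₁−x̄₂) = σ²(1/n₁ + 1/(k·n₁)) = σ²·(k+1)/(k·n₁).
So n₁ = (1 + 1/k)·((z_{α/2} + z_β)/d)² = 1.667 × (2.996/0.51)².
n₁ = 1.667 × 34.51 = 57.5.
Round up: n₁ = 58, giving n₂ = 1.5 × 58 = 87.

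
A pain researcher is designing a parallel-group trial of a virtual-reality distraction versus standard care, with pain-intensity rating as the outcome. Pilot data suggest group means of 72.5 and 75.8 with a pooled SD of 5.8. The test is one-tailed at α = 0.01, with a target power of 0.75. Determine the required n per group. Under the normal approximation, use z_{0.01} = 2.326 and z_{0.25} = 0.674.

Cohen's d = |M₁ − M₂| / SD_pooled = |72.5 − 75.8| / 5.8 = 3.3 / 5.8 = 0.569.
For two independent groups with equal n: n = 2·((z_{α} + z_β) / d)².
z_{α} + z_β = 2.326 + 0.674 = 3.000.
n = 2 × (3.000 / 0.569)² = 2 × 5.272² = 2 × 27.80 = 55.6.
Round up to the next whole participant.

n = 56 per group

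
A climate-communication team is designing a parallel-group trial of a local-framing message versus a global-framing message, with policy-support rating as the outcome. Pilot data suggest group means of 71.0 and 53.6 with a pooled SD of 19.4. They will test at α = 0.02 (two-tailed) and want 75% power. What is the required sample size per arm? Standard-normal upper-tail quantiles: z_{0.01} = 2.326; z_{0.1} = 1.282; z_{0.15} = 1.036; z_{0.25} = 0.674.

n = 23 per group

Cohen's d = |M₁ − M₂| / SD_pooled = |71.0 − 53.6| / 19.4 = 17.4 / 19.4 = 0.897.
For two independent groups with equal n: n = 2·((z_{α/2} + z_β) / d)².
z_{α/2} + z_β = 2.326 + 0.674 = 3.000.
n = 2 × (3.000 / 0.897)² = 2 × 3.344² = 2 × 11.19 = 22.4.
Round up to the next whole participant.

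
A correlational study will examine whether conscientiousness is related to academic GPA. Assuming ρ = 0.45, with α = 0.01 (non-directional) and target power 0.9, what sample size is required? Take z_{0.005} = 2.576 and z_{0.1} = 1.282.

n = 67

Fisher's z: C = ½·ln((1+r)/(1−r)) = ½·ln(2.6364) = 0.4847.
n = ((z_{α/2} + z_β)/C)² + 3.
(2.576 + 1.282) / 0.4847 = 3.858 / 0.4847 = 7.960.
n = 7.960² + 3 = 63.35 + 3 = 66.4.
Round up.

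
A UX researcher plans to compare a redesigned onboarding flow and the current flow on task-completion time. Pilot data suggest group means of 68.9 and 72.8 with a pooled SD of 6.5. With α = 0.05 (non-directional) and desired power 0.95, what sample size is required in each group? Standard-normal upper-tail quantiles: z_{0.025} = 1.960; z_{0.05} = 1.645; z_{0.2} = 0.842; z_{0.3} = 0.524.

Cohen's d = |M₁ − M₂| / SD_pooled = |68.9 − 72.8| / 6.5 = 3.9 / 6.5 = 0.600.
For two independent groups with equal n: n = 2·((z_{α/2} + z_β) / d)².
z_{α/2} + z_β = 1.960 + 1.645 = 3.605.
n = 2 × (3.605 / 0.600)² = 2 × 6.008² = 2 × 36.10 = 72.2.
Round up to the next whole participant.

n = 73 per group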